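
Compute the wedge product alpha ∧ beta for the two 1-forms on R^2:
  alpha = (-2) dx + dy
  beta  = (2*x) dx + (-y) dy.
alpha ∧ beta = (-2*x + 2*y) dx ∧ dy

Distribute the wedge, using dx_i ∧ dx_j = -dx_j ∧ dx_i and dx_i ∧ dx_i = 0. For each pair (i, j) with i < j, the coefficient of dx_i ∧ dx_j in alpha ∧ beta is (alpha_i * beta_j - alpha_j * beta_i). Collecting: alpha ∧ beta = (-2*x + 2*y) dx ∧ dy.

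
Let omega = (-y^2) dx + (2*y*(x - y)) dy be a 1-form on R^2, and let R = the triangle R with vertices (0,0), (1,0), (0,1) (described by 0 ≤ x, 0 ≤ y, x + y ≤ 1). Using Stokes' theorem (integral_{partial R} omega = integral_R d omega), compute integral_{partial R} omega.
integral_(partial R) omega = 2/3

Stokes: integral_partial_R omega = integral_R d omega with d omega = (∂Q/∂x - ∂P/∂y) dx ∧ dy.
  ∂Q/∂x = 2*y
  ∂P/∂y = -2*y
  integrand = ∂Q/∂x - ∂P/∂y = 4*y.
Integrating over R: integral_0^1 integral_0^{1-x} (4*y) dy dx = 2/3.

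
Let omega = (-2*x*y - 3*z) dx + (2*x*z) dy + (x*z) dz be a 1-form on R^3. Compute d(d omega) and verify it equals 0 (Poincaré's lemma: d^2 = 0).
d(d omega) = 0

Step 1: d omega = sum_{i<j} (∂f_j/∂x_i - ∂f_i/∂x_j) dx_i ∧ dx_j:
  coeff of dx ∧ dy: 2*x + 2*z
  coeff of dx ∧ dz: z + 3
  coeff of dy ∧ dz: -2*x
Step 2: Apply d again to each 2-form coefficient. The only possible 3-form in R^3 is dx ∧ dy ∧ dz, with coefficient
  ∂(coeff of dy∧dz)/∂x - ∂(coeff of dx∧dz)/∂y + ∂(coeff of dx∧dy)/∂z
  = ∂/∂x (-2*x) - ∂/∂y (z + 3) + ∂/∂z (2*x + 2*z).
Each of these terms simplifies to sums of mixed partials that cancel in pairs. The result is 0 (by equality of mixed partials for smooth functions — Schwarz / Clairaut).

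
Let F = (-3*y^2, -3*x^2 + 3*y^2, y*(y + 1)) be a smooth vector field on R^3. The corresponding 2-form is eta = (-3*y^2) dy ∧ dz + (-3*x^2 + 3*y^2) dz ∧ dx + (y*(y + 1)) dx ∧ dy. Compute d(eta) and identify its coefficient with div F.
d(eta) = (6*y) dx ∧ dy ∧ dz; div F = 6*y

For a 2-form in R^3 of the form above, applying d gives a 3-form with coefficient ∂P/∂x + ∂Q/∂y + ∂R/∂z:
  ∂P/∂x = 0
  ∂Q/∂y = 6*y
  ∂R/∂z = 0
Sum = 6*y, which is exactly div F.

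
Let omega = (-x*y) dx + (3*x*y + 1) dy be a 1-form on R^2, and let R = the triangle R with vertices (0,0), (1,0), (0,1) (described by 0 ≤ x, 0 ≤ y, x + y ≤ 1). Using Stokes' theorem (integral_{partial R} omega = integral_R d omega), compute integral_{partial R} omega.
integral_(partial R) omega = 2/3

Stokes: integral_partial_R omega = integral_R d omega with d omega = (∂Q/∂x - ∂P/∂y) dx ∧ dy.
  ∂Q/∂x = 3*y
  ∂P/∂y = -x
  integrand = ∂Q/∂x - ∂P/∂y = x + 3*y.
Integrating over R: integral_0^1 integral_0^{1-x} (x + 3*y) dy dx = 2/3.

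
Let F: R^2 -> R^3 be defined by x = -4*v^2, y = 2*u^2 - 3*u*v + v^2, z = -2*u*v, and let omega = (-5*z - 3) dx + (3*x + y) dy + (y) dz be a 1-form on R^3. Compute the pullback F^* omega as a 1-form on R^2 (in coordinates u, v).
F^* omega = (8*u^3 - 22*u^2*v - 29*u*v^2 + 31*v^3) du + (-10*u^3 + 19*u^2*v - 55*u*v^2 - 22*v^3 + 24*v) dv

Using F^*(f dg) = (f ∘ F) d(g ∘ F), substitute each coordinate x_i by F_i(u, v) in f_i, and replace dx_i by d F_i = (∂F_i/∂u) du + (∂F_i/∂v) dv.
  For the x component: f_1(F) = 10*u*v - 3; d F_1 = (0) du + (-8*v) dv
  For the y component: f_2(F) = 2*u^2 - 3*u*v - 11*v^2; d F_2 = (4*u - 3*v) du + (-3*u + 2*v) dv
  For the z component: f_3(F) = 2*u^2 - 3*u*v + v^2; d F_3 = (-2*v) du + (-2*u) dv
Combining and collecting du, dv coefficients:
  coeff of du: 8*u^3 - 22*u^2*v - 29*u*v^2 + 31*v^3
  coeff of dv: -10*u^3 + 19*u^2*v - 55*u*v^2 - 22*v^3 + 24*v
F^* omega = (8*u^3 - 22*u^2*v - 29*u*v^2 + 31*v^3) du + (-10*u^3 + 19*u^2*v - 55*u*v^2 - 22*v^3 + 24*v) dv.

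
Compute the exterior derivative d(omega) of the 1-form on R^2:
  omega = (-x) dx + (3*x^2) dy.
d(omega) = (6*x) dx ∧ dy

For a 1-form omega = sum_i f_i dx_i, the exterior derivative is
  d(omega) = sum_{i < j} (∂f_j/∂x_i - ∂f_i/∂x_j) dx_i ∧ dx_j.
  coefficient of dx ∧ dy: ∂f_2/∂x - ∂f_1/∂y = ∂(3*x^2)/∂x - ∂(-x)/∂y = 6*x
Assembling: d(omega) = (6*x) dx ∧ dy.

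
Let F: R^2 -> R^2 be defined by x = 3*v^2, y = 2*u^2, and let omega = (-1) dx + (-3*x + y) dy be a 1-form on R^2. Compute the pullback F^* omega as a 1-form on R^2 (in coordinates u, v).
F^* omega = (8*u^3 - 36*u*v^2) du + (-6*v) dv

Using F^*(f dg) = (f ∘ F) d(g ∘ F), substitute each coordinate x_i by F_i(u, v) in f_i, and replace dx_i by d F_i = (∂F_i/∂u) du + (∂F_i/∂v) dv.
  For the x component: f_1(F) = -1; d F_1 = (0) du + (6*v) dv
  For the y component: f_2(F) = 2*u^2 - 9*v^2; d F_2 = (4*u) du + (0) dv
Combining and collecting du, dv coefficients:
  coeff of du: 8*u^3 - 36*u*v^2
  coeff of dv: -6*v
F^* omega = (8*u^3 - 36*u*v^2) du + (-6*v) dv.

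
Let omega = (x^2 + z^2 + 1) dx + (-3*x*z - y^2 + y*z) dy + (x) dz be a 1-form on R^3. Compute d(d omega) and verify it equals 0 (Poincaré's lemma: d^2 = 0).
d(d omega) = 0

Step 1: d omega = sum_{i<j} (∂f_j/∂x_i - ∂f_i/∂x_j) dx_i ∧ dx_j:
  coeff of dx ∧ dy: -3*z
  coeff of dx ∧ dz: 1 - 2*z
  coeff of dy ∧ dz: 3*x - y
Step 2: Apply d again to each 2-form coefficient. The only possible 3-form in R^3 is dx ∧ dy ∧ dz, with coefficient
  ∂(coeff of dy∧dz)/∂x - ∂(coeff of dx∧dz)/∂y + ∂(coeff of dx∧dy)/∂z
  = ∂/∂x (3*x - y) - ∂/∂y (1 - 2*z) + ∂/∂z (-3*z).
Each of these terms simplifies to sums of mixed partials that cancel in pairs. The result is 0 (by equality of mixed partials for smooth functions — Schwarz / Clairaut).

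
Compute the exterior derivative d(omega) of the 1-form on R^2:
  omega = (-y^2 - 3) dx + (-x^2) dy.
d(omega) = (-2*x + 2*y) dx ∧ dy

For a 1-form omega = sum_i f_i dx_i, the exterior derivative is
  d(omega) = sum_{i < j} (∂f_j/∂x_i - ∂f_i/∂x_j) dx_i ∧ dx_j.
  coefficient of dx ∧ dy: ∂f_2/∂x - ∂f_1/∂y = ∂(-x^2)/∂x - ∂(-y^2 - 3)/∂y = -2*x + 2*y
Assembling: d(omega) = (-2*x + 2*y) dx ∧ dy.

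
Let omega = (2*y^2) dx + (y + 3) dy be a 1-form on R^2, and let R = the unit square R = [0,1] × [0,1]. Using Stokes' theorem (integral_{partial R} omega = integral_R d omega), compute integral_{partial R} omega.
integral_(partial R) omega = -2

Stokes: integral_partial_R omega = integral_R d omega with d omega = (∂Q/∂x - ∂P/∂y) dx ∧ dy.
  ∂Q/∂x = 0
  ∂P/∂y = 4*y
  integrand = ∂Q/∂x - ∂P/∂y = -4*y.
Integrating over R: integral_0^1 integral_0^1 (-4*y) dx dy = -2.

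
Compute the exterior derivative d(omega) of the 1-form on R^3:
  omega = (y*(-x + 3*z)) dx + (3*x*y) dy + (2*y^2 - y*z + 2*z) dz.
d(omega) = (x + 3*y - 3*z) dx ∧ dy + (-3*y) dx ∧ dz + (4*y - z) dy ∧ dz

For a 1-form omega = sum_i f_i dx_i, the exterior derivative is
  d(omega) = sum_{i < j} (∂f_j/∂x_i - ∂f_i/∂x_j) dx_i ∧ dx_j.
  coefficient of dx ∧ dy: ∂f_2/∂x - ∂f_1/∂y = ∂(3*x*y)/∂x - ∂(y*(-x + 3*z))/∂y = x + 3*y - 3*z
  coefficient of dx ∧ dz: ∂f_3/∂x - ∂f_1/∂z = ∂(2*y^2 - y*z + 2*z)/∂x - ∂(y*(-x + 3*z))/∂z = -3*y
  coefficient of dy ∧ dz: ∂f_3/∂y - ∂f_2/∂z = ∂(2*y^2 - y*z + 2*z)/∂y - ∂(3*x*y)/∂z = 4*y - z
Assembling: d(omega) = (x + 3*y - 3*z) dx ∧ dy + (-3*y) dx ∧ dz + (4*y - z) dy ∧ dz.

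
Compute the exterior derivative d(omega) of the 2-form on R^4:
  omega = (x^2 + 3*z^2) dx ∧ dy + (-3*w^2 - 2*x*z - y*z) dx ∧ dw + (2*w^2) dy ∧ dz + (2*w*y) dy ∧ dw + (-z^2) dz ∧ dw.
d(omega) = (6*z) dx ∧ dy ∧ dz + (z) dx ∧ dy ∧ dw + (2*x + y) dx ∧ dz ∧ dw + (4*w) dy ∧ dz ∧ dw

For a 2-form omega = sum_{i<j} g_{ij} dx_i ∧ dx_j, the exterior derivative is
  d(omega) = sum_{i<j} d(g_{ij}) ∧ dx_i ∧ dx_j = sum_{i<j, k} (∂g_{ij}/∂x_k) dx_k ∧ dx_i ∧ dx_j.
Expand each term, using dx_k ∧ dx_i ∧ dx_j = sgn(permutation) dx_{(a)} ∧ dx_{(b)} ∧ dx_{(c)} with (a < b < c) sorted:
  d(x^2 + 3*z^2) includes (∂/∂z)(x^2 + 3*z^2) dz = (6*z) dz, which multiplied by dx ∧ dy gives (6*z) dx ∧ dy ∧ dz
  d(-3*w^2 - 2*x*z - y*z) includes (∂/∂y)(-3*w^2 - 2*x*z - y*z) dy = (-z) dy, which multiplied by dx ∧ dw gives (z) dx ∧ dy ∧ dw
  d(-3*w^2 - 2*x*z - y*z) includes (∂/∂z)(-3*w^2 - 2*x*z - y*z) dz = (-2*x - y) dz, which multiplied by dx ∧ dw gives (2*x + y) dx ∧ dz ∧ dw
  d(2*w^2) includes (∂/∂w)(2*w^2) dw = (4*w) dw, which multiplied by dy ∧ dz gives (4*w) dy ∧ dz ∧ dw
Collecting like 3-forms: d(omega) = (6*z) dx ∧ dy ∧ dz + (z) dx ∧ dy ∧ dw + (2*x + y) dx ∧ dz ∧ dw + (4*w) dy ∧ dz ∧ dw.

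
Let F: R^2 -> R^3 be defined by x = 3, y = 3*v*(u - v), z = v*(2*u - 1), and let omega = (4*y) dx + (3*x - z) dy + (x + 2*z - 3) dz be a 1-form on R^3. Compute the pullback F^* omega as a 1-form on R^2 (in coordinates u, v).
F^* omega = (v*(2*u*v - v + 27)) du + (2*u^2*v + 12*u*v^2 - 5*u*v + 27*u - 6*v^2 - 52*v) dv

Using F^*(f dg) = (f ∘ F) d(g ∘ F), substitute each coordinate x_i by F_i(u, v) in f_i, and replace dx_i by d F_i = (∂F_i/∂u) du + (∂F_i/∂v) dv.
  For the x component: f_1(F) = 12*v*(u - v); d F_1 = (0) du + (0) dv
  For the y component: f_2(F) = -2*u*v + v + 9; d F_2 = (3*v) du + (3*u - 6*v) dv
  For the z component: f_3(F) = 2*v*(2*u - 1); d F_3 = (2*v) du + (2*u - 1) dv
Combining and collecting du, dv coefficients:
  coeff of du: v*(2*u*v - v + 27)
  coeff of dv: 2*u^2*v + 12*u*v^2 - 5*u*v + 27*u - 6*v^2 - 52*v
F^* omega = (v*(2*u*v - v + 27)) du + (2*u^2*v + 12*u*v^2 - 5*u*v + 27*u - 6*v^2 - 52*v) dv.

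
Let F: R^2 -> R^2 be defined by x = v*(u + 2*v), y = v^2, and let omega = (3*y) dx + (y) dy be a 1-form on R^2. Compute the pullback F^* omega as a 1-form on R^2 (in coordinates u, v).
F^* omega = (3*v^3) du + (v^2*(3*u + 14*v)) dv

Using F^*(f dg) = (f ∘ F) d(g ∘ F), substitute each coordinate x_i by F_i(u, v) in f_i, and replace dx_i by d F_i = (∂F_i/∂u) du + (∂F_i/∂v) dv.
  For the x component: f_1(F) = 3*v^2; d F_1 = (v) du + (u + 4*v) dv
  For the y component: f_2(F) = v^2; d F_2 = (0) du + (2*v) dv
Combining and collecting du, dv coefficients:
  coeff of du: 3*v^3
  coeff of dv: v^2*(3*u + 14*v)
F^* omega = (3*v^3) du + (v^2*(3*u + 14*v)) dv.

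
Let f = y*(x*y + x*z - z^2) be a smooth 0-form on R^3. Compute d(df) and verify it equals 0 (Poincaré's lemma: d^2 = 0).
d(df) = 0

Step 1: df = sum_i (∂f/∂x_i) dx_i = (y*(y + z)) dx + (2*x*y + x*z - z^2) dy + (y*(x - 2*z)) dz.
Step 2: Apply d again. Using the 1-form formula, the coefficient of dx ∧ dy in d(df) is ∂^2 f/∂x ∂y - ∂^2 f/∂y ∂x = (2*y + z) - (2*y + z) = 0 (equality of mixed partials for smooth f).
Similarly for dx ∧ dz and dy ∧ dz — all coefficients vanish. So d(df) = 0.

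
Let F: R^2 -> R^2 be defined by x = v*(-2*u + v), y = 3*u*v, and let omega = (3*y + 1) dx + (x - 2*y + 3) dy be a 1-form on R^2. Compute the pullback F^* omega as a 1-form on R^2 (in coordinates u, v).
F^* omega = (v*(-42*u*v + 3*v^2 + 7)) du + (-42*u^2*v + 21*u*v^2 + 7*u + 2*v) dv

Using F^*(f dg) = (f ∘ F) d(g ∘ F), substitute each coordinate x_i by F_i(u, v) in f_i, and replace dx_i by d F_i = (∂F_i/∂u) du + (∂F_i/∂v) dv.
  For the x component: f_1(F) = 9*u*v + 1; d F_1 = (-2*v) du + (-2*u + 2*v) dv
  For the y component: f_2(F) = -8*u*v + v^2 + 3; d F_2 = (3*v) du + (3*u) dv
Combining and collecting du, dv coefficients:
  coeff of du: v*(-42*u*v + 3*v^2 + 7)
  coeff of dv: -42*u^2*v + 21*u*v^2 + 7*u + 2*v
F^* omega = (v*(-42*u*v + 3*v^2 + 7)) du + (-42*u^2*v + 21*u*v^2 + 7*u + 2*v) dv.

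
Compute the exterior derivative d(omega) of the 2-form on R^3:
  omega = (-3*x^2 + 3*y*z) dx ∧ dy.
d(omega) = (3*y) dx ∧ dy ∧ dz

For a 2-form omega = sum_{i<j} g_{ij} dx_i ∧ dx_j, the exterior derivative is
  d(omega) = sum_{i<j} d(g_{ij}) ∧ dx_i ∧ dx_j = sum_{i<j, k} (∂g_{ij}/∂x_k) dx_k ∧ dx_i ∧ dx_j.
Expand each term, using dx_k ∧ dx_i ∧ dx_j = sgn(permutation) dx_{(a)} ∧ dx_{(b)} ∧ dx_{(c)} with (a < b < c) sorted:
  d(-3*x^2 + 3*y*z) includes (∂/∂z)(-3*x^2 + 3*y*z) dz = (3*y) dz, which multiplied by dx ∧ dy gives (3*y) dx ∧ dy ∧ dz
Collecting like 3-forms: d(omega) = (3*y) dx ∧ dy ∧ dz.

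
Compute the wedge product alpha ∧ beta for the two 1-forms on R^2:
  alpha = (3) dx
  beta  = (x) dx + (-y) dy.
alpha ∧ beta = (-3*y) dx ∧ dy

Distribute the wedge, using dx_i ∧ dx_j = -dx_j ∧ dx_i and dx_i ∧ dx_i = 0. For each pair (i, j) with i < j, the coefficient of dx_i ∧ dx_j in alpha ∧ beta is (alpha_i * beta_j - alpha_j * beta_i). Collecting: alpha ∧ beta = (-3*y) dx ∧ dy.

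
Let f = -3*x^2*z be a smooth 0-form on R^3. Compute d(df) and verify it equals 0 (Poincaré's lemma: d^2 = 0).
d(df) = 0

Step 1: df = sum_i (∂f/∂x_i) dx_i = (-6*x*z) dx + (0) dy + (-3*x^2) dz.
Step 2: Apply d again. Using the 1-form formula, the coefficient of dx ∧ dy in d(df) is ∂^2 f/∂x ∂y - ∂^2 f/∂y ∂x = (0) - (0) = 0 (equality of mixed partials for smooth f).
Similarly for dx ∧ dz and dy ∧ dz — all coefficients vanish. So d(df) = 0.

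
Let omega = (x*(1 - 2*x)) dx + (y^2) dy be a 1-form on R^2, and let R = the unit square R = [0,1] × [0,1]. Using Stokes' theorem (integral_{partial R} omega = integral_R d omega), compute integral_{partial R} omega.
integral_(partial R) omega = 0

Stokes: integral_partial_R omega = integral_R d omega with d omega = (∂Q/∂x - ∂P/∂y) dx ∧ dy.
  ∂Q/∂x = 0
  ∂P/∂y = 0
  integrand = ∂Q/∂x - ∂P/∂y = 0.
Integrating over R: integral_0^1 integral_0^1 (0) dx dy = 0.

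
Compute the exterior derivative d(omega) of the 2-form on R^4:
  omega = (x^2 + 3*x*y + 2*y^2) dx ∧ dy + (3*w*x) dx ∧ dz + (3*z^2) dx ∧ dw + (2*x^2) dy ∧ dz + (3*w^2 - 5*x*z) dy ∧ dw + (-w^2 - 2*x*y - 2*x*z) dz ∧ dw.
d(omega) = (3*x - 2*y - 8*z) dx ∧ dz ∧ dw + (4*x) dx ∧ dy ∧ dz + (-5*z) dx ∧ dy ∧ dw + (3*x) dy ∧ dz ∧ dw

For a 2-form omega = sum_{i<j} g_{ij} dx_i ∧ dx_j, the exterior derivative is
  d(omega) = sum_{i<j} d(g_{ij}) ∧ dx_i ∧ dx_j = sum_{i<j, k} (∂g_{ij}/∂x_k) dx_k ∧ dx_i ∧ dx_j.
Expand each term, using dx_k ∧ dx_i ∧ dx_j = sgn(permutation) dx_{(a)} ∧ dx_{(b)} ∧ dx_{(c)} with (a < b < c) sorted:
  d(3*w*x) includes (∂/∂w)(3*w*x) dw = (3*x) dw, which multiplied by dx ∧ dz gives (3*x) dx ∧ dz ∧ dw
  d(3*z^2) includes (∂/∂z)(3*z^2) dz = (6*z) dz, which multiplied by dx ∧ dw gives (-6*z) dx ∧ dz ∧ dw
  d(2*x^2) includes (∂/∂x)(2*x^2) dx = (4*x) dx, which multiplied by dy ∧ dz gives (4*x) dx ∧ dy ∧ dz
  d(3*w^2 - 5*x*z) includes (∂/∂x)(3*w^2 - 5*x*z) dx = (-5*z) dx, which multiplied by dy ∧ dw gives (-5*z) dx ∧ dy ∧ dw
  d(3*w^2 - 5*x*z) includes (∂/∂z)(3*w^2 - 5*x*z) dz = (-5*x) dz, which multiplied by dy ∧ dw gives (5*x) dy ∧ dz ∧ dw
  d(-w^2 - 2*x*y - 2*x*z) includes (∂/∂x)(-w^2 - 2*x*y - 2*x*z) dx = (-2*y - 2*z) dx, which multiplied by dz ∧ dw gives (-2*y - 2*z) dx ∧ dz ∧ dw
  d(-w^2 - 2*x*y - 2*x*z) includes (∂/∂y)(-w^2 - 2*x*y - 2*x*z) dy = (-2*x) dy, which multiplied by dz ∧ dw gives (-2*x) dy ∧ dz ∧ dw
Collecting like 3-forms: d(omega) = (3*x - 2*y - 8*z) dx ∧ dz ∧ dw + (4*x) dx ∧ dy ∧ dz + (-5*z) dx ∧ dy ∧ dw + (3*x) dy ∧ dz ∧ dw.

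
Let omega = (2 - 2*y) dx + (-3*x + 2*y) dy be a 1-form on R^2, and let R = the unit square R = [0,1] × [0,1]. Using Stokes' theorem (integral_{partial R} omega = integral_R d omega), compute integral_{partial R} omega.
integral_(partial R) omega = -1

Stokes: integral_partial_R omega = integral_R d omega with d omega = (∂Q/∂x - ∂P/∂y) dx ∧ dy.
  ∂Q/∂x = -3
  ∂P/∂y = -2
  integrand = ∂Q/∂x - ∂P/∂y = -1.
Integrating over R: integral_0^1 integral_0^1 (-1) dx dy = -1.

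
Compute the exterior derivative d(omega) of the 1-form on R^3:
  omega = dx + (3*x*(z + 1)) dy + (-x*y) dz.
d(omega) = (3*z + 3) dx ∧ dy + (-y) dx ∧ dz + (-4*x) dy ∧ dz

For a 1-form omega = sum_i f_i dx_i, the exterior derivative is
  d(omega) = sum_{i < j} (∂f_j/∂x_i - ∂f_i/∂x_j) dx_i ∧ dx_j.
  coefficient of dx ∧ dy: ∂f_2/∂x - ∂f_1/∂y = ∂(3*x*(z + 1))/∂x - ∂(1)/∂y = 3*z + 3
  coefficient of dx ∧ dz: ∂f_3/∂x - ∂f_1/∂z = ∂(-x*y)/∂x - ∂(1)/∂z = -y
  coefficient of dy ∧ dz: ∂f_3/∂y - ∂f_2/∂z = ∂(-x*y)/∂y - ∂(3*x*(z + 1))/∂z = -4*x
Assembling: d(omega) = (3*z + 3) dx ∧ dy + (-y) dx ∧ dz + (-4*x) dy ∧ dz.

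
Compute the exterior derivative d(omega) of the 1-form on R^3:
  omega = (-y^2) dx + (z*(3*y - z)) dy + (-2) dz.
d(omega) = (2*y) dx ∧ dy + (-3*y + 2*z) dy ∧ dz

For a 1-form omega = sum_i f_i dx_i, the exterior derivative is
  d(omega) = sum_{i < j} (∂f_j/∂x_i - ∂f_i/∂x_j) dx_i ∧ dx_j.
  coefficient of dx ∧ dy: ∂f_2/∂x - ∂f_1/∂y = ∂(z*(3*y - z))/∂x - ∂(-y^2)/∂y = 2*y
  coefficient of dy ∧ dz: ∂f_3/∂y - ∂f_2/∂z = ∂(-2)/∂y - ∂(z*(3*y - z))/∂z = -3*y + 2*z
Assembling: d(omega) = (2*y) dx ∧ dy + (-3*y + 2*z) dy ∧ dz.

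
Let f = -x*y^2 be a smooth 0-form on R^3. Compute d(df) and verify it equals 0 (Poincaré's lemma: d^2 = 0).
d(df) = 0

Step 1: df = sum_i (∂f/∂x_i) dx_i = (-y^2) dx + (-2*x*y) dy + (0) dz.
Step 2: Apply d again. Using the 1-form formula, the coefficient of dx ∧ dy in d(df) is ∂^2 f/∂x ∂y - ∂^2 f/∂y ∂x = (-2*y) - (-2*y) = 0 (equality of mixed partials for smooth f).
Similarly for dx ∧ dz and dy ∧ dz — all coefficients vanish. So d(df) = 0.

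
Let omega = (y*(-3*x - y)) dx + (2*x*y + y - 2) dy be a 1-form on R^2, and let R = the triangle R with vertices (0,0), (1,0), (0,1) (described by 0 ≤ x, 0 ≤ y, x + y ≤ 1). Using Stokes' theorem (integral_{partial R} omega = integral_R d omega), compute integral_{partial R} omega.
integral_(partial R) omega = 7/6

Stokes: integral_partial_R omega = integral_R d omega with d omega = (∂Q/∂x - ∂P/∂y) dx ∧ dy.
  ∂Q/∂x = 2*y
  ∂P/∂y = -3*x - 2*y
  integrand = ∂Q/∂x - ∂P/∂y = 3*x + 4*y.
Integrating over R: integral_0^1 integral_0^{1-x} (3*x + 4*y) dy dx = 7/6.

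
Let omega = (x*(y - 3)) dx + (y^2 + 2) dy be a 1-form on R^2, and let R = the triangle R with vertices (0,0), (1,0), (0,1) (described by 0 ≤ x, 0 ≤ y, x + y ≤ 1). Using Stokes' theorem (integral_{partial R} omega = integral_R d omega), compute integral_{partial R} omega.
integral_(partial R) omega = -1/6

Stokes: integral_partial_R omega = integral_R d omega with d omega = (∂Q/∂x - ∂P/∂y) dx ∧ dy.
  ∂Q/∂x = 0
  ∂P/∂y = x
  integrand = ∂Q/∂x - ∂P/∂y = -x.
Integrating over R: integral_0^1 integral_0^{1-x} (-x) dy dx = -1/6.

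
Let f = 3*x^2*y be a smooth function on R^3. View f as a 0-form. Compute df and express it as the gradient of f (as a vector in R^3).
df = (6*x*y) dx + (3*x^2) dy + (0) dz; grad f = (6*x*y, 3*x^2, 0)

For a 0-form f, d f = (∂f/∂x) dx + (∂f/∂y) dy + (∂f/∂z) dz. The components of the vector representation are exactly the entries of grad f in Cartesian coordinates:
  ∂f/∂x = 6*x*y
  ∂f/∂y = 3*x^2
  ∂f/∂z = 0.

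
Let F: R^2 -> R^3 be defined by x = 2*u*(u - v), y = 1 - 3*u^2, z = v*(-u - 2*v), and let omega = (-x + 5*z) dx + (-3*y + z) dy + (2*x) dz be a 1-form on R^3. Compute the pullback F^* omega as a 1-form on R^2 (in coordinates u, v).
F^* omega = (-62*u^3 - 6*u^2*v - 18*u*v^2 + 18*u + 20*v^3) du + (6*u*v*(-u + 6*v)) dv

Using F^*(f dg) = (f ∘ F) d(g ∘ F), substitute each coordinate x_i by F_i(u, v) in f_i, and replace dx_i by d F_i = (∂F_i/∂u) du + (∂F_i/∂v) dv.
  For the x component: f_1(F) = -2*u^2 - 3*u*v - 10*v^2; d F_1 = (4*u - 2*v) du + (-2*u) dv
  For the y component: f_2(F) = 9*u^2 - u*v - 2*v^2 - 3; d F_2 = (-6*u) du + (0) dv
  For the z component: f_3(F) = 4*u*(u - v); d F_3 = (-v) du + (-u - 4*v) dv
Combining and collecting du, dv coefficients:
  coeff of du: -62*u^3 - 6*u^2*v - 18*u*v^2 + 18*u + 20*v^3
  coeff of dv: 6*u*v*(-u + 6*v)
F^* omega = (-62*u^3 - 6*u^2*v - 18*u*v^2 + 18*u + 20*v^3) du + (6*u*v*(-u + 6*v)) dv.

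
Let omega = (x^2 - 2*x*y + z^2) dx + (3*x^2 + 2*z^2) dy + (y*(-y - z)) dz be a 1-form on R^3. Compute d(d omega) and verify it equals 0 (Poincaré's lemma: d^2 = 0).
d(d omega) = 0

Step 1: d omega = sum_{i<j} (∂f_j/∂x_i - ∂f_i/∂x_j) dx_i ∧ dx_j:
  coeff of dx ∧ dy: 8*x
  coeff of dx ∧ dz: -2*z
  coeff of dy ∧ dz: -2*y - 5*z
Step 2: Apply d again to each 2-form coefficient. The only possible 3-form in R^3 is dx ∧ dy ∧ dz, with coefficient
  ∂(coeff of dy∧dz)/∂x - ∂(coeff of dx∧dz)/∂y + ∂(coeff of dx∧dy)/∂z
  = ∂/∂x (-2*y - 5*z) - ∂/∂y (-2*z) + ∂/∂z (8*x).
Each of these terms simplifies to sums of mixed partials that cancel in pairs. The result is 0 (by equality of mixed partials for smooth functions — Schwarz / Clairaut).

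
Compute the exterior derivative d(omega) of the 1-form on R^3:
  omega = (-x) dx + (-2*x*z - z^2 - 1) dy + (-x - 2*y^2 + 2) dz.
d(omega) = (-2*z) dx ∧ dy + (-1) dx ∧ dz + (2*x - 4*y + 2*z) dy ∧ dz

For a 1-form omega = sum_i f_i dx_i, the exterior derivative is
  d(omega) = sum_{i < j} (∂f_j/∂x_i - ∂f_i/∂x_j) dx_i ∧ dx_j.
  coefficient of dx ∧ dy: ∂f_2/∂x - ∂f_1/∂y = ∂(-2*x*z - z^2 - 1)/∂x - ∂(-x)/∂y = -2*z
  coefficient of dx ∧ dz: ∂f_3/∂x - ∂f_1/∂z = ∂(-x - 2*y^2 + 2)/∂x - ∂(-x)/∂z = -1
  coefficient of dy ∧ dz: ∂f_3/∂y - ∂f_2/∂z = ∂(-x - 2*y^2 + 2)/∂y - ∂(-2*x*z - z^2 - 1)/∂z = 2*x - 4*y + 2*z
Assembling: d(omega) = (-2*z) dx ∧ dy + (-1) dx ∧ dz + (2*x - 4*y + 2*z) dy ∧ dz.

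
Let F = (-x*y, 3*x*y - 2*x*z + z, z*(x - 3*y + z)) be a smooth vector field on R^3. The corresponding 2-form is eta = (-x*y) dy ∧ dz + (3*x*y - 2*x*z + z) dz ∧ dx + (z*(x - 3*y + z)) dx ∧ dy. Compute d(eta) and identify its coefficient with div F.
d(eta) = (4*x - 4*y + 2*z) dx ∧ dy ∧ dz; div F = 4*x - 4*y + 2*z

For a 2-form in R^3 of the form above, applying d gives a 3-form with coefficient ∂P/∂x + ∂Q/∂y + ∂R/∂z:
  ∂P/∂x = -y
  ∂Q/∂y = 3*x
  ∂R/∂z = x - 3*y + 2*z
Sum = 4*x - 4*y + 2*z, which is exactly div F.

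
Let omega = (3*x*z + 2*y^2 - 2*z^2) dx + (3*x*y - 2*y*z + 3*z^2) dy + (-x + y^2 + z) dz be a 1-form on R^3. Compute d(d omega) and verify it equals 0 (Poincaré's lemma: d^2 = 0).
d(d omega) = 0

Step 1: d omega = sum_{i<j} (∂f_j/∂x_i - ∂f_i/∂x_j) dx_i ∧ dx_j:
  coeff of dx ∧ dy: -y
  coeff of dx ∧ dz: -3*x + 4*z - 1
  coeff of dy ∧ dz: 4*y - 6*z
Step 2: Apply d again to each 2-form coefficient. The only possible 3-form in R^3 is dx ∧ dy ∧ dz, with coefficient
  ∂(coeff of dy∧dz)/∂x - ∂(coeff of dx∧dz)/∂y + ∂(coeff of dx∧dy)/∂z
  = ∂/∂x (4*y - 6*z) - ∂/∂y (-3*x + 4*z - 1) + ∂/∂z (-y).
Each of these terms simplifies to sums of mixed partials that cancel in pairs. The result is 0 (by equality of mixed partials for smooth functions — Schwarz / Clairaut).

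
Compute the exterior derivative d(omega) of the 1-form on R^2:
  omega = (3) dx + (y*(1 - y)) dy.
d(omega) = 0

For a 1-form omega = sum_i f_i dx_i, the exterior derivative is
  d(omega) = sum_{i < j} (∂f_j/∂x_i - ∂f_i/∂x_j) dx_i ∧ dx_j.

Assembling: d(omega) = 0.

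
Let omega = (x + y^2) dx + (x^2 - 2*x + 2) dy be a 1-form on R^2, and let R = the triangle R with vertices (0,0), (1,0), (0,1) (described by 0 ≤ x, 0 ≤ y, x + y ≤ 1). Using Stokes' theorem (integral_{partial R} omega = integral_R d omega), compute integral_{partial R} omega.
integral_(partial R) omega = -1

Stokes: integral_partial_R omega = integral_R d omega with d omega = (∂Q/∂x - ∂P/∂y) dx ∧ dy.
  ∂Q/∂x = 2*x - 2
  ∂P/∂y = 2*y
  integrand = ∂Q/∂x - ∂P/∂y = 2*x - 2*y - 2.
Integrating over R: integral_0^1 integral_0^{1-x} (2*x - 2*y - 2) dy dx = -1.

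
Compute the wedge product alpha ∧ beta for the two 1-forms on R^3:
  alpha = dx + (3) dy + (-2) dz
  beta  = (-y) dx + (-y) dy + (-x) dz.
alpha ∧ beta = (2*y) dx ∧ dy + (-x - 2*y) dx ∧ dz + (-3*x - 2*y) dy ∧ dz

Distribute the wedge, using dx_i ∧ dx_j = -dx_j ∧ dx_i and dx_i ∧ dx_i = 0. For each pair (i, j) with i < j, the coefficient of dx_i ∧ dx_j in alpha ∧ beta is (alpha_i * beta_j - alpha_j * beta_i). Collecting: alpha ∧ beta = (2*y) dx ∧ dy + (-x - 2*y) dx ∧ dz + (-3*x - 2*y) dy ∧ dz.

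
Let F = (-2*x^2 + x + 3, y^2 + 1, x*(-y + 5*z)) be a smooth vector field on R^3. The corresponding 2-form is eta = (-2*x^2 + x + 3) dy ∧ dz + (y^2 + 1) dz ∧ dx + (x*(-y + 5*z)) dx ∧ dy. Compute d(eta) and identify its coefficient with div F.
d(eta) = (x + 2*y + 1) dx ∧ dy ∧ dz; div F = x + 2*y + 1

For a 2-form in R^3 of the form above, applying d gives a 3-form with coefficient ∂P/∂x + ∂Q/∂y + ∂R/∂z:
  ∂P/∂x = 1 - 4*x
  ∂Q/∂y = 2*y
  ∂R/∂z = 5*x
Sum = x + 2*y + 1, which is exactly div F.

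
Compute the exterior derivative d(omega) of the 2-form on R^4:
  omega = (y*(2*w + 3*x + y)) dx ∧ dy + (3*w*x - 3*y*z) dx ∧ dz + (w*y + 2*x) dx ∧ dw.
d(omega) = (-w + 2*y) dx ∧ dy ∧ dw + (3*z) dx ∧ dy ∧ dz + (3*x) dx ∧ dz ∧ dw

For a 2-form omega = sum_{i<j} g_{ij} dx_i ∧ dx_j, the exterior derivative is
  d(omega) = sum_{i<j} d(g_{ij}) ∧ dx_i ∧ dx_j = sum_{i<j, k} (∂g_{ij}/∂x_k) dx_k ∧ dx_i ∧ dx_j.
Expand each term, using dx_k ∧ dx_i ∧ dx_j = sgn(permutation) dx_{(a)} ∧ dx_{(b)} ∧ dx_{(c)} with (a < b < c) sorted:
  d(y*(2*w + 3*x + y)) includes (∂/∂w)(y*(2*w + 3*x + y)) dw = (2*y) dw, which multiplied by dx ∧ dy gives (2*y) dx ∧ dy ∧ dw
  d(3*w*x - 3*y*z) includes (∂/∂y)(3*w*x - 3*y*z) dy = (-3*z) dy, which multiplied by dx ∧ dz gives (3*z) dx ∧ dy ∧ dz
  d(3*w*x - 3*y*z) includes (∂/∂w)(3*w*x - 3*y*z) dw = (3*x) dw, which multiplied by dx ∧ dz gives (3*x) dx ∧ dz ∧ dw
  d(w*y + 2*x) includes (∂/∂y)(w*y + 2*x) dy = (w) dy, which multiplied by dx ∧ dw gives (-w) dx ∧ dy ∧ dw
Collecting like 3-forms: d(omega) = (-w + 2*y) dx ∧ dy ∧ dw + (3*z) dx ∧ dy ∧ dz + (3*x) dx ∧ dz ∧ dw.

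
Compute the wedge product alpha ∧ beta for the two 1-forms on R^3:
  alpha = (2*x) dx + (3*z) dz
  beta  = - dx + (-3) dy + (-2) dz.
alpha ∧ beta = (-6*x) dx ∧ dy + (-4*x + 3*z) dx ∧ dz + (9*z) dy ∧ dz

Distribute the wedge, using dx_i ∧ dx_j = -dx_j ∧ dx_i and dx_i ∧ dx_i = 0. For each pair (i, j) with i < j, the coefficient of dx_i ∧ dx_j in alpha ∧ beta is (alpha_i * beta_j - alpha_j * beta_i). Collecting: alpha ∧ beta = (-6*x) dx ∧ dy + (-4*x + 3*z) dx ∧ dz + (9*z) dy ∧ dz.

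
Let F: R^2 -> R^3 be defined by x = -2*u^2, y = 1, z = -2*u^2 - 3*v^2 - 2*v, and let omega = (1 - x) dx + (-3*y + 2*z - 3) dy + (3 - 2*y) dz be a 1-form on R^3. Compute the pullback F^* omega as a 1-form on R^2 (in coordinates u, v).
F^* omega = (8*u*(-u^2 - 1)) du + (-6*v - 2) dv

Using F^*(f dg) = (f ∘ F) d(g ∘ F), substitute each coordinate x_i by F_i(u, v) in f_i, and replace dx_i by d F_i = (∂F_i/∂u) du + (∂F_i/∂v) dv.
  For the x component: f_1(F) = 2*u^2 + 1; d F_1 = (-4*u) du + (0) dv
  For the y component: f_2(F) = -4*u^2 - 6*v^2 - 4*v - 6; d F_2 = (0) du + (0) dv
  For the z component: f_3(F) = 1; d F_3 = (-4*u) du + (-6*v - 2) dv
Combining and collecting du, dv coefficients:
  coeff of du: 8*u*(-u^2 - 1)
  coeff of dv: -6*v - 2
F^* omega = (8*u*(-u^2 - 1)) du + (-6*v - 2) dv.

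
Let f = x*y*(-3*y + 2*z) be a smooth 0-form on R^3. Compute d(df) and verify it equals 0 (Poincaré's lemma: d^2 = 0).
d(df) = 0

Step 1: df = sum_i (∂f/∂x_i) dx_i = (y*(-3*y + 2*z)) dx + (2*x*(-3*y + z)) dy + (2*x*y) dz.
Step 2: Apply d again. Using the 1-form formula, the coefficient of dx ∧ dy in d(df) is ∂^2 f/∂x ∂y - ∂^2 f/∂y ∂x = (-6*y + 2*z) - (-6*y + 2*z) = 0 (equality of mixed partials for smooth f).
Similarly for dx ∧ dz and dy ∧ dz — all coefficients vanish. So d(df) = 0.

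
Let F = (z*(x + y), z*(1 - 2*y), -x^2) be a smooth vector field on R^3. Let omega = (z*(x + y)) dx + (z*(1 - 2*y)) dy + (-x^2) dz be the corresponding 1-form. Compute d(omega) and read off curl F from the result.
d(omega) = (2*y - 1) dy ∧ dz + (3*x + y) dz ∧ dx + (-z) dx ∧ dy; curl F = (2*y - 1, 3*x + y, -z)

d omega = sum_{i<j} (∂f_j/∂x_i - ∂f_i/∂x_j) dx_i ∧ dx_j. Under the identification (dy ∧ dz, dz ∧ dx, dx ∧ dy) ↔ (e_x, e_y, e_z), the coefficients are exactly the components of curl F. Compute:
  ∂R/∂y - ∂Q/∂z = (0) - (1 - 2*y) = 2*y - 1
  ∂P/∂z - ∂R/∂x = (x + y) - (-2*x) = 3*x + y
  ∂Q/∂x - ∂P/∂y = (0) - (z) = -z.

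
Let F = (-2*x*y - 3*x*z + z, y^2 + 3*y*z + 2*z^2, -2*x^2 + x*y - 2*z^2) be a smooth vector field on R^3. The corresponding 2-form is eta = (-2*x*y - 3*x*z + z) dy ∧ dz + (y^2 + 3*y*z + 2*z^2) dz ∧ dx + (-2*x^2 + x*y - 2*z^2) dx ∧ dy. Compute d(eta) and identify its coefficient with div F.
d(eta) = (-4*z) dx ∧ dy ∧ dz; div F = -4*z

For a 2-form in R^3 of the form above, applying d gives a 3-form with coefficient ∂P/∂x + ∂Q/∂y + ∂R/∂z:
  ∂P/∂x = -2*y - 3*z
  ∂Q/∂y = 2*y + 3*z
  ∂R/∂z = -4*z
Sum = -4*z, which is exactly div F.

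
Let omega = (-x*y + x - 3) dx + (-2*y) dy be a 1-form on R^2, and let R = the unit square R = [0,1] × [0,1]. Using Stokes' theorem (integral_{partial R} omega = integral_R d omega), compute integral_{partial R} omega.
integral_(partial R) omega = 1/2

Stokes: integral_partial_R omega = integral_R d omega with d omega = (∂Q/∂x - ∂P/∂y) dx ∧ dy.
  ∂Q/∂x = 0
  ∂P/∂y = -x
  integrand = ∂Q/∂x - ∂P/∂y = x.
Integrating over R: integral_0^1 integral_0^1 (x) dx dy = 1/2.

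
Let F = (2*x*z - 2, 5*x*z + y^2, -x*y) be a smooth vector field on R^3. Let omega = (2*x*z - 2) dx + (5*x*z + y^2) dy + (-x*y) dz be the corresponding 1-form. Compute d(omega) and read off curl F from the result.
d(omega) = (-6*x) dy ∧ dz + (2*x + y) dz ∧ dx + (5*z) dx ∧ dy; curl F = (-6*x, 2*x + y, 5*z)

d omega = sum_{i<j} (∂f_j/∂x_i - ∂f_i/∂x_j) dx_i ∧ dx_j. Under the identification (dy ∧ dz, dz ∧ dx, dx ∧ dy) ↔ (e_x, e_y, e_z), the coefficients are exactly the components of curl F. Compute:
  ∂R/∂y - ∂Q/∂z = (-x) - (5*x) = -6*x
  ∂P/∂z - ∂R/∂x = (2*x) - (-y) = 2*x + y
  ∂Q/∂x - ∂P/∂y = (5*z) - (0) = 5*z.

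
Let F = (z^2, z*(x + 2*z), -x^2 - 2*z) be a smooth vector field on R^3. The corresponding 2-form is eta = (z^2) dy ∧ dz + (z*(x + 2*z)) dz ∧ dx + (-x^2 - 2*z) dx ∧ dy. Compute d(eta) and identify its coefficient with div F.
d(eta) = (-2) dx ∧ dy ∧ dz; div F = -2

For a 2-form in R^3 of the form above, applying d gives a 3-form with coefficient ∂P/∂x + ∂Q/∂y + ∂R/∂z:
  ∂P/∂x = 0
  ∂Q/∂y = 0
  ∂R/∂z = -2
Sum = -2, which is exactly div F.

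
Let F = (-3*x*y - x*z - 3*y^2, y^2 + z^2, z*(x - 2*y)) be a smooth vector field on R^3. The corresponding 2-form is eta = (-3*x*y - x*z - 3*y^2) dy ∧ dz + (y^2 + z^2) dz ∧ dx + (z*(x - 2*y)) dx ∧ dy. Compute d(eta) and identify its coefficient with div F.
d(eta) = (x - 3*y - z) dx ∧ dy ∧ dz; div F = x - 3*y - z

For a 2-form in R^3 of the form above, applying d gives a 3-form with coefficient ∂P/∂x + ∂Q/∂y + ∂R/∂z:
  ∂P/∂x = -3*y - z
  ∂Q/∂y = 2*y
  ∂R/∂z = x - 2*y
Sum = x - 3*y - z, which is exactly div F.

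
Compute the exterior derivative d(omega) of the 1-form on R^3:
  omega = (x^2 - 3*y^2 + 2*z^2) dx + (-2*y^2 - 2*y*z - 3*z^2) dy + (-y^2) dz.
d(omega) = (6*y) dx ∧ dy + (-4*z) dx ∧ dz + (6*z) dy ∧ dz

For a 1-form omega = sum_i f_i dx_i, the exterior derivative is
  d(omega) = sum_{i < j} (∂f_j/∂x_i - ∂f_i/∂x_j) dx_i ∧ dx_j.
  coefficient of dx ∧ dy: ∂f_2/∂x - ∂f_1/∂y = ∂(-2*y^2 - 2*y*z - 3*z^2)/∂x - ∂(x^2 - 3*y^2 + 2*z^2)/∂y = 6*y
  coefficient of dx ∧ dz: ∂f_3/∂x - ∂f_1/∂z = ∂(-y^2)/∂x - ∂(x^2 - 3*y^2 + 2*z^2)/∂z = -4*z
  coefficient of dy ∧ dz: ∂f_3/∂y - ∂f_2/∂z = ∂(-y^2)/∂y - ∂(-2*y^2 - 2*y*z - 3*z^2)/∂z = 6*z
Assembling: d(omega) = (6*y) dx ∧ dy + (-4*z) dx ∧ dz + (6*z) dy ∧ dz.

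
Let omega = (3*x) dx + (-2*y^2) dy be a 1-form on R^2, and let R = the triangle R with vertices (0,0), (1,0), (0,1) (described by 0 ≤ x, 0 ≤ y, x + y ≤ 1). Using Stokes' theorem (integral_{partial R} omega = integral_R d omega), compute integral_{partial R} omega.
integral_(partial R) omega = 0

Stokes: integral_partial_R omega = integral_R d omega with d omega = (∂Q/∂x - ∂P/∂y) dx ∧ dy.
  ∂Q/∂x = 0
  ∂P/∂y = 0
  integrand = ∂Q/∂x - ∂P/∂y = 0.
Integrating over R: integral_0^1 integral_0^{1-x} (0) dy dx = 0.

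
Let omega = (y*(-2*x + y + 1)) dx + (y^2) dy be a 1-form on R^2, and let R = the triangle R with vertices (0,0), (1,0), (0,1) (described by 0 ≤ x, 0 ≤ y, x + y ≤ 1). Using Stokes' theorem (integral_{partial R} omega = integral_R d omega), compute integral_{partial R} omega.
integral_(partial R) omega = -1/2

Stokes: integral_partial_R omega = integral_R d omega with d omega = (∂Q/∂x - ∂P/∂y) dx ∧ dy.
  ∂Q/∂x = 0
  ∂P/∂y = -2*x + 2*y + 1
  integrand = ∂Q/∂x - ∂P/∂y = 2*x - 2*y - 1.
Integrating over R: integral_0^1 integral_0^{1-x} (2*x - 2*y - 1) dy dx = -1/2.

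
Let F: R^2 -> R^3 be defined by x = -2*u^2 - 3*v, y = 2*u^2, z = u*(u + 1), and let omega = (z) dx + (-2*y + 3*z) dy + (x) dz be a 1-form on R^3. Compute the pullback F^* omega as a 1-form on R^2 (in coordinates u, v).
F^* omega = (-12*u^3 + 6*u^2 - 6*u*v - 3*v) du + (3*u*(-u - 1)) dv

Using F^*(f dg) = (f ∘ F) d(g ∘ F), substitute each coordinate x_i by F_i(u, v) in f_i, and replace dx_i by d F_i = (∂F_i/∂u) du + (∂F_i/∂v) dv.
  For the x component: f_1(F) = u*(u + 1); d F_1 = (-4*u) du + (-3) dv
  For the y component: f_2(F) = u*(3 - u); d F_2 = (4*u) du + (0) dv
  For the z component: f_3(F) = -2*u^2 - 3*v; d F_3 = (2*u + 1) du + (0) dv
Combining and collecting du, dv coefficients:
  coeff of du: -12*u^3 + 6*u^2 - 6*u*v - 3*v
  coeff of dv: 3*u*(-u - 1)
F^* omega = (-12*u^3 + 6*u^2 - 6*u*v - 3*v) du + (3*u*(-u - 1)) dv.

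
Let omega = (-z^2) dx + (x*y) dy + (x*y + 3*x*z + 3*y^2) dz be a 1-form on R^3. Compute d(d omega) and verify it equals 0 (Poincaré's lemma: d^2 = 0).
d(d omega) = 0

Step 1: d omega = sum_{i<j} (∂f_j/∂x_i - ∂f_i/∂x_j) dx_i ∧ dx_j:
  coeff of dx ∧ dy: y
  coeff of dx ∧ dz: y + 5*z
  coeff of dy ∧ dz: x + 6*y
Step 2: Apply d again to each 2-form coefficient. The only possible 3-form in R^3 is dx ∧ dy ∧ dz, with coefficient
  ∂(coeff of dy∧dz)/∂x - ∂(coeff of dx∧dz)/∂y + ∂(coeff of dx∧dy)/∂z
  = ∂/∂x (x + 6*y) - ∂/∂y (y + 5*z) + ∂/∂z (y).
Each of these terms simplifies to sums of mixed partials that cancel in pairs. The result is 0 (by equality of mixed partials for smooth functions — Schwarz / Clairaut).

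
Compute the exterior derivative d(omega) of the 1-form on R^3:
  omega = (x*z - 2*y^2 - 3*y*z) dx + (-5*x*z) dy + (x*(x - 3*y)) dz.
d(omega) = (4*y - 2*z) dx ∧ dy + (x) dx ∧ dz + (2*x) dy ∧ dz

For a 1-form omega = sum_i f_i dx_i, the exterior derivative is
  d(omega) = sum_{i < j} (∂f_j/∂x_i - ∂f_i/∂x_j) dx_i ∧ dx_j.
  coefficient of dx ∧ dy: ∂f_2/∂x - ∂f_1/∂y = ∂(-5*x*z)/∂x - ∂(x*z - 2*y^2 - 3*y*z)/∂y = 4*y - 2*z
  coefficient of dx ∧ dz: ∂f_3/∂x - ∂f_1/∂z = ∂(x*(x - 3*y))/∂x - ∂(x*z - 2*y^2 - 3*y*z)/∂z = x
  coefficient of dy ∧ dz: ∂f_3/∂y - ∂f_2/∂z = ∂(x*(x - 3*y))/∂y - ∂(-5*x*z)/∂z = 2*x
Assembling: d(omega) = (4*y - 2*z) dx ∧ dy + (x) dx ∧ dz + (2*x) dy ∧ dz.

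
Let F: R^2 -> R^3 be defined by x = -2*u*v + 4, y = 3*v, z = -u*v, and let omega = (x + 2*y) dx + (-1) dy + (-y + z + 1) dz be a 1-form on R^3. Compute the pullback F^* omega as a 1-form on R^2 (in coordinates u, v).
F^* omega = (v*(5*u*v - 9*v - 9)) du + (5*u^2*v - 9*u*v - 9*u - 3) dv

Using F^*(f dg) = (f ∘ F) d(g ∘ F), substitute each coordinate x_i by F_i(u, v) in f_i, and replace dx_i by d F_i = (∂F_i/∂u) du + (∂F_i/∂v) dv.
  For the x component: f_1(F) = -2*u*v + 6*v + 4; d F_1 = (-2*v) du + (-2*u) dv
  For the y component: f_2(F) = -1; d F_2 = (0) du + (3) dv
  For the z component: f_3(F) = -u*v - 3*v + 1; d F_3 = (-v) du + (-u) dv
Combining and collecting du, dv coefficients:
  coeff of du: v*(5*u*v - 9*v - 9)
  coeff of dv: 5*u^2*v - 9*u*v - 9*u - 3
F^* omega = (v*(5*u*v - 9*v - 9)) du + (5*u^2*v - 9*u*v - 9*u - 3) dv.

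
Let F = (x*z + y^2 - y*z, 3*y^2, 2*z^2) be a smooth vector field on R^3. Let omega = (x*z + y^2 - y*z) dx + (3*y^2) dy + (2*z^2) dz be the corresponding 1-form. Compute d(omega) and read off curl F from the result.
d(omega) = (0) dy ∧ dz + (x - y) dz ∧ dx + (-2*y + z) dx ∧ dy; curl F = (0, x - y, -2*y + z)

d omega = sum_{i<j} (∂f_j/∂x_i - ∂f_i/∂x_j) dx_i ∧ dx_j. Under the identification (dy ∧ dz, dz ∧ dx, dx ∧ dy) ↔ (e_x, e_y, e_z), the coefficients are exactly the components of curl F. Compute:
  ∂R/∂y - ∂Q/∂z = (0) - (0) = 0
  ∂P/∂z - ∂R/∂x = (x - y) - (0) = x - y
  ∂Q/∂x - ∂P/∂y = (0) - (2*y - z) = -2*y + z.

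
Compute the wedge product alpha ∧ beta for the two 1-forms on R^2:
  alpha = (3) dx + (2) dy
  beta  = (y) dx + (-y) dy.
alpha ∧ beta = (-5*y) dx ∧ dy

Distribute the wedge, using dx_i ∧ dx_j = -dx_j ∧ dx_i and dx_i ∧ dx_i = 0. For each pair (i, j) with i < j, the coefficient of dx_i ∧ dx_j in alpha ∧ beta is (alpha_i * beta_j - alpha_j * beta_i). Collecting: alpha ∧ beta = (-5*y) dx ∧ dy.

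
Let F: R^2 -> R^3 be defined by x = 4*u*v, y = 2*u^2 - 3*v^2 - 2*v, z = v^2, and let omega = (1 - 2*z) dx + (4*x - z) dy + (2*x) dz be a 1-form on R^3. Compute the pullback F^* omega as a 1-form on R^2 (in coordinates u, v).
F^* omega = (4*v*(16*u^2 - u*v - 2*v^2 + 1)) du + (-88*u*v^2 - 32*u*v + 4*u + 6*v^3 + 2*v^2) dv

Using F^*(f dg) = (f ∘ F) d(g ∘ F), substitute each coordinate x_i by F_i(u, v) in f_i, and replace dx_i by d F_i = (∂F_i/∂u) du + (∂F_i/∂v) dv.
  For the x component: f_1(F) = 1 - 2*v^2; d F_1 = (4*v) du + (4*u) dv
  For the y component: f_2(F) = v*(16*u - v); d F_2 = (4*u) du + (-6*v - 2) dv
  For the z component: f_3(F) = 8*u*v; d F_3 = (0) du + (2*v) dv
Combining and collecting du, dv coefficients:
  coeff of du: 4*v*(16*u^2 - u*v - 2*v^2 + 1)
  coeff of dv: -88*u*v^2 - 32*u*v + 4*u + 6*v^3 + 2*v^2
F^* omega = (4*v*(16*u^2 - u*v - 2*v^2 + 1)) du + (-88*u*v^2 - 32*u*v + 4*u + 6*v^3 + 2*v^2) dv.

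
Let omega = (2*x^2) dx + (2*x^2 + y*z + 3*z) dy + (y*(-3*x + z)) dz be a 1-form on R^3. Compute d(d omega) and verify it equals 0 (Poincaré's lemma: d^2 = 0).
d(d omega) = 0

Step 1: d omega = sum_{i<j} (∂f_j/∂x_i - ∂f_i/∂x_j) dx_i ∧ dx_j:
  coeff of dx ∧ dy: 4*x
  coeff of dx ∧ dz: -3*y
  coeff of dy ∧ dz: -3*x - y + z - 3
Step 2: Apply d again to each 2-form coefficient. The only possible 3-form in R^3 is dx ∧ dy ∧ dz, with coefficient
  ∂(coeff of dy∧dz)/∂x - ∂(coeff of dx∧dz)/∂y + ∂(coeff of dx∧dy)/∂z
  = ∂/∂x (-3*x - y + z - 3) - ∂/∂y (-3*y) + ∂/∂z (4*x).
Each of these terms simplifies to sums of mixed partials that cancel in pairs. The result is 0 (by equality of mixed partials for smooth functions — Schwarz / Clairaut).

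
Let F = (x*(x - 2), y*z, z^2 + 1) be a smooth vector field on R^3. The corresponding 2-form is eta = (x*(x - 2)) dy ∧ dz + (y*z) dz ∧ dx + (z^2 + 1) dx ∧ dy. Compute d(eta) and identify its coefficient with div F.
d(eta) = (2*x + 3*z - 2) dx ∧ dy ∧ dz; div F = 2*x + 3*z - 2

For a 2-form in R^3 of the form above, applying d gives a 3-form with coefficient ∂P/∂x + ∂Q/∂y + ∂R/∂z:
  ∂P/∂x = 2*x - 2
  ∂Q/∂y = z
  ∂R/∂z = 2*z
Sum = 2*x + 3*z - 2, which is exactly div F.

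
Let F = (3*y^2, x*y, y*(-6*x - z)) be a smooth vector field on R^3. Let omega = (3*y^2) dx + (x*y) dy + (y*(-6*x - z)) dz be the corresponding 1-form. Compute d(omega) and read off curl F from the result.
d(omega) = (-6*x - z) dy ∧ dz + (6*y) dz ∧ dx + (-5*y) dx ∧ dy; curl F = (-6*x - z, 6*y, -5*y)

d omega = sum_{i<j} (∂f_j/∂x_i - ∂f_i/∂x_j) dx_i ∧ dx_j. Under the identification (dy ∧ dz, dz ∧ dx, dx ∧ dy) ↔ (e_x, e_y, e_z), the coefficients are exactly the components of curl F. Compute:
  ∂R/∂y - ∂Q/∂z = (-6*x - z) - (0) = -6*x - z
  ∂P/∂z - ∂R/∂x = (0) - (-6*y) = 6*y
  ∂Q/∂x - ∂P/∂y = (y) - (6*y) = -5*y.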